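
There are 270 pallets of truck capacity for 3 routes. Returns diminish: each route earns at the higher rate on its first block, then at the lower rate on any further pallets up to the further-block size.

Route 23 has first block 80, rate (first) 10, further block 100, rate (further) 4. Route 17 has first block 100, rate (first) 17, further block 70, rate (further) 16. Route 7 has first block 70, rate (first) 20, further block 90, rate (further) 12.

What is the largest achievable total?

4580

Treat each block as its own option and order by rate: Route 7/T1 20 > Route 17/T1 17 > Route 17/T2 16 > Route 7/T2 12 > Route 23/T1 10 > Route 23/T2 4.
Route 7 T1 at 20: fill all 70 → 200 left.
Route 17 T1 at 17: fill all 100 → 100 left.
Route 17/T2 (16): +70 → 30 left.
Route 7/T2: +30 of 90 at 12; pool empty.
Total = 20×70 + 17×100 + 16×70 + 12×30 = 4580.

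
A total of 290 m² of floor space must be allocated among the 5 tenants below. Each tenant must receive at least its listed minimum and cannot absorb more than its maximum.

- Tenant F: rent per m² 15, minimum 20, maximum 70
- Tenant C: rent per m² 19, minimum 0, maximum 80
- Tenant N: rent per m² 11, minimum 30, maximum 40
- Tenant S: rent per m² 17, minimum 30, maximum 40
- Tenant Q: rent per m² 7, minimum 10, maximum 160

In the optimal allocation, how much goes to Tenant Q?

Meeting every minimum uses 20+0+30+30+10 = 90 m², leaving 200.
Highest rent per m² first: Tenant C 19 > Tenant S 17 > Tenant F 15 > Tenant N 11 > Tenant Q 7.
Give Tenant C 80 more to hit its cap of 80 ; 120 left.
Tenant S takes 10 more to reach its cap of 40 ; 110 left.
Give Tenant F 50 more to hit its cap of 70 ; 60 left.
Tenant N: +10 to 40 (cap) ; 50 left.
Tenant Q has room for 150 more but only 50 remain, so it gets 60.

60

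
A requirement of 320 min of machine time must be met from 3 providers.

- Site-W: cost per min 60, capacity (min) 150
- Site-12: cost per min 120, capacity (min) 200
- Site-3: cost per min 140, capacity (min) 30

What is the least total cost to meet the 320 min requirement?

Fill from the cheapest provider first.
Site-W at 60: take all 150 min — 170 still needed.
Take 170 from Site-12 at 120 to finish.
Site-3: unused.
Cost = 150×60 + 170×120 = 29400.

29400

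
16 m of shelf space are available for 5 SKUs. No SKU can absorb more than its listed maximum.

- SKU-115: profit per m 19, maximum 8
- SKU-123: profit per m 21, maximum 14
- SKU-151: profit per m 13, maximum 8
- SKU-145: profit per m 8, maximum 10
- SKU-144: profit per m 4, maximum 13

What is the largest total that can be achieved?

Rank by profit per m: SKU-123 21 > SKU-115 19 > SKU-151 13 > SKU-145 8 > SKU-144 4.
SKU-123: +14 to 14 (cap) ; 2 left.
Only 2 left; SKU-115 takes them to reach 2.
Total = 19×2 + 21×14 = 332.

332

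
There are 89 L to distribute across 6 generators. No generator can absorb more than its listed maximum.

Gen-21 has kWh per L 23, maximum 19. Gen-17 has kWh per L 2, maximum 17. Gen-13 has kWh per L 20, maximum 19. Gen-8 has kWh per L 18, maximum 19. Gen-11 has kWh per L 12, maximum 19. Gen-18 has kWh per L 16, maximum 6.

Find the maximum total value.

Highest kWh per L first: Gen-21 23 > Gen-13 20 > Gen-8 18 > Gen-18 16 > Gen-11 12 > Gen-17 2.
Give Gen-21 19 to hit its cap of 19 ; 70 left.
Gen-13: +19 to 19 (cap) ; 51 left.
Give Gen-8 19 to hit its cap of 19 ; 32 left.
Gen-18: +6 to 6 (cap) ; 26 left.
Gen-11: +19 to 19 (cap) ; 7 left.
Only 7 left; Gen-17 takes them to reach 7.
Total = 23×19 + 2×7 + 20×19 + 18×19 + 12×19 + 16×6 = 1497.

1497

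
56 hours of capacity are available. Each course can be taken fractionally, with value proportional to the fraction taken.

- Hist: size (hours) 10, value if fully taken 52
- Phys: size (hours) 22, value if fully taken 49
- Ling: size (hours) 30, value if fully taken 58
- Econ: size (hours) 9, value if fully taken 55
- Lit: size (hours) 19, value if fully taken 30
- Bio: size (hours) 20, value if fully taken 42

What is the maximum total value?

187.5

Sort by value density: Econ 55/9≈6.11, Hist 52/10≈5.2, Phys 49/22≈2.23, Bio 42/20≈2.1, Ling 58/30≈1.93, Lit 30/19≈1.58.
Econ: take in full, 9 hours for value 55 ; 47 left.
All 10 hours of Hist fit (value 52) ; 37 remain.
Phys: take in full, 22 hours for value 49 ; 15 left.
Only 15 hours remain; take 15/20 of Bio for value 42×15/20 = 31.5.
Total value = 187.5.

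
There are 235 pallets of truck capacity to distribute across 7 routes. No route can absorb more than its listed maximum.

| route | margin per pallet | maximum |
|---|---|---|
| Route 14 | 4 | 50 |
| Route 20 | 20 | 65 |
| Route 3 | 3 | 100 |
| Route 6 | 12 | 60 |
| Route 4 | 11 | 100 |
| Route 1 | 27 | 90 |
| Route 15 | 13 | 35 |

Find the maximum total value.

4725

Rank by margin per pallet: Route 1 27 > Route 20 20 > Route 15 13 > Route 6 12 > Route 4 11 > Route 14 4 > Route 3 3.
Route 1 takes 90 to reach its cap of 90 — 145 left.
Give Route 20 65 to hit its cap of 65 — 80 left.
Route 15: +35 to 35 (cap) — 45 left.
Only 45 left; Route 6 takes them to reach 45.
Total = 20×65 + 12×45 + 27×90 + 13×35 = 4725.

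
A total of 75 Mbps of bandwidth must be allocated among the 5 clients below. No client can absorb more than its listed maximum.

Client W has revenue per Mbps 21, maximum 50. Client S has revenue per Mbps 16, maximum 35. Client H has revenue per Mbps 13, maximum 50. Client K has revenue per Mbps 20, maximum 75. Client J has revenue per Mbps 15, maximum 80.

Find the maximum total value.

1550

Highest revenue per Mbps first: Client W 21 > Client K 20 > Client S 16 > Client J 15 > Client H 13.
Client W takes 50 to reach its cap of 50 → 25 left.
Client K: +25 (room for 75) → 25. Pool exhausted.
Total = 21×50 + 20×25 = 1550.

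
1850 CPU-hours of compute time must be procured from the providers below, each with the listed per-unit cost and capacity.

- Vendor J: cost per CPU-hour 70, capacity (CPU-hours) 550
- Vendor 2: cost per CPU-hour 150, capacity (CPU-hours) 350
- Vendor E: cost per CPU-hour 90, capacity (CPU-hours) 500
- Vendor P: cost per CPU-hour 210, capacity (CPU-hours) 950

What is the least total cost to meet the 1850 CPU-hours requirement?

Cheapest first:
Vendor J at 70: take all 550 CPU-hours → 1300 still needed.
Vendor E at 90: take all 500 CPU-hours → 800 still needed.
Vendor 2 at 150: take all 350 CPU-hours → 450 still needed.
Vendor P (210): take the remaining 450 → done.
Cost = 550×70 + 500×90 + 350×150 + 450×210 = 230500.

230500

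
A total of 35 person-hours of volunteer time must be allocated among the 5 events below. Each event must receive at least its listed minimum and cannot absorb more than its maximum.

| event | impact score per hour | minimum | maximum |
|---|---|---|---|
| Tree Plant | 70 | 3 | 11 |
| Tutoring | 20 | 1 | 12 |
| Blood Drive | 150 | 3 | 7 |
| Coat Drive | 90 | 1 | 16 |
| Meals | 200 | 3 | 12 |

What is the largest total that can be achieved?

Meeting every minimum uses 3+1+3+1+3 = 11 person-hours, leaving 24.
Order the events by impact score per hour: Meals 200 > Blood Drive 150 > Coat Drive 90 > Tree Plant 70 > Tutoring 20.
Meals takes 9 more to reach its cap of 12 ; 15 left.
Blood Drive takes 4 more to reach its cap of 7 ; 11 left.
Coat Drive has room for 15 more but only 11 remain, so it gets 12.
Total = 70×3 + 20×1 + 150×7 + 90×12 + 200×12 = 4760.

4760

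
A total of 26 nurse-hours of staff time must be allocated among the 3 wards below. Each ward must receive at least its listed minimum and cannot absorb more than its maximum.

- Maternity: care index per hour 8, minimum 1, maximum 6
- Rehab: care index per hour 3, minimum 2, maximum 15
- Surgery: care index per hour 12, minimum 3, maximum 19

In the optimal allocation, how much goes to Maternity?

Meeting every minimum uses 1+2+3 = 6 nurse-hours, leaving 20.
Highest care index per hour first: Surgery 12 > Maternity 8 > Rehab 3.
Surgery: +16 to 19 (cap) → 4 left.
Only 4 left; Maternity takes them to reach 5.

5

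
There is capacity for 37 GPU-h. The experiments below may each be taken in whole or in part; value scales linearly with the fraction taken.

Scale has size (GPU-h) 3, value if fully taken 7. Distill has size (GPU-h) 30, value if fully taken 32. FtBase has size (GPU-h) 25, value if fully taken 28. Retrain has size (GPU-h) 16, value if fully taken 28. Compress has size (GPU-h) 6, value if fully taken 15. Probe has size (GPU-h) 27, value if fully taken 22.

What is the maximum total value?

Sort by value density: Compress 15/6≈2.5, Scale 7/3≈2.33, Retrain 28/16≈1.75, FtBase 28/25≈1.12, Distill 32/30≈1.07, Probe 22/27≈0.815.
Take all of Compress (6 GPU-h, value 15) ; 31 GPU-h left.
Take all of Scale (3 GPU-h, value 7) ; 28 GPU-h left.
All 16 GPU-h of Retrain fit (value 28) ; 12 remain.
12 GPU-h left: a 12/25 share of FtBase gives 28×12/25 = 13.44.
Total value = 63.44.

63.44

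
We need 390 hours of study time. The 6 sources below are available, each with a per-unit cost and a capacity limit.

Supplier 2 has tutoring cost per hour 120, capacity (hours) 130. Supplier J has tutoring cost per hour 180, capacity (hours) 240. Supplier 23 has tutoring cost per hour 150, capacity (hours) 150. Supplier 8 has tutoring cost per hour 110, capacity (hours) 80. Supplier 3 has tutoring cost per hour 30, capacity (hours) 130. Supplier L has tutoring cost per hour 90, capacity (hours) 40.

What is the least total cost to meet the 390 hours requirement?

Fill from the cheapest source first.
Supplier 3 (30): use full 130 → 260 hours to go.
Supplier L at 90: take all 40 hours → 220 still needed.
Supplier 8 at 110: take all 80 hours → 140 still needed.
Supplier 2 at 120: take all 130 hours → 10 still needed.
Supplier 23 at 150: take 10 of its 150 → requirement met.
Supplier J: unused.
Cost = 130×30 + 40×90 + 80×110 + 130×120 + 10×150 = 33400.

33400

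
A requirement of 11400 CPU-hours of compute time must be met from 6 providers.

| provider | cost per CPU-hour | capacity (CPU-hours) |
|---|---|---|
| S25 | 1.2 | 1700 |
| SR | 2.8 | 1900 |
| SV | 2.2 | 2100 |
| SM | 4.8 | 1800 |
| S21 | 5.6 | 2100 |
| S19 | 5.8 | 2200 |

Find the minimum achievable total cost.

Use providers in increasing cost order.
Take 1700 from S25 at 1.2 → need 9700 more.
Take 2100 from SV at 2.2 → need 7600 more.
SR at 2.8: take all 1900 CPU-hours → 5700 still needed.
SM (4.8): use full 1800 → 3900 CPU-hours to go.
S21 (5.6): use full 2100 → 1800 CPU-hours to go.
Take 1800 from S19 at 5.8 to finish.
Cost = 1700×1.2 + 2100×2.2 + 1900×2.8 + 1800×4.8 + 2100×5.6 + 1800×5.8 = 42820.

42820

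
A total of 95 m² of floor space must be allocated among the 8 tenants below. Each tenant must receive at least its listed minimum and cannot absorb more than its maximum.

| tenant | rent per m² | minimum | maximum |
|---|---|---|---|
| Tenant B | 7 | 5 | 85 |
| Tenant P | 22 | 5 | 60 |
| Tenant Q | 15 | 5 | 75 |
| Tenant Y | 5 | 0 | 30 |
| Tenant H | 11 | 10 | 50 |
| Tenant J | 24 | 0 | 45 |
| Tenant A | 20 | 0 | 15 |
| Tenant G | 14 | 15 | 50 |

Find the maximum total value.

1840

Meeting every minimum uses 5+5+5+0+10+0+0+15 = 40 m², leaving 55.
Highest rent per m² first: Tenant J 24 > Tenant P 22 > Tenant A 20 > Tenant Q 15 > Tenant G 14 > Tenant H 11 > Tenant B 7 > Tenant Y 5.
Tenant J takes 45 more to reach its cap of 45 ; 10 left.
Tenant P: +10 (room for 55) → 15. Pool exhausted.
Total = 7×5 + 22×15 + 15×5 + 11×10 + 24×45 + 14×15 = 1840.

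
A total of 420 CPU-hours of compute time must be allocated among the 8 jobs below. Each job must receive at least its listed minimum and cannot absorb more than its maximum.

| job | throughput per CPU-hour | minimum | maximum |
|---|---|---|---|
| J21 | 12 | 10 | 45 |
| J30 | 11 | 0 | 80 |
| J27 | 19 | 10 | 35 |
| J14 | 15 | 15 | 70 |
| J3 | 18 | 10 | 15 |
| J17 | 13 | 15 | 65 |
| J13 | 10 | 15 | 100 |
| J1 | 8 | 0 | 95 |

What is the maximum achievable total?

5330

Meeting every minimum uses 10+0+10+15+10+15+15+0 = 75 CPU-hours, leaving 345.
Order the jobs by throughput per CPU-hour: J27 19 > J3 18 > J14 15 > J17 13 > J21 12 > J30 11 > J13 10 > J1 8.
Give J27 25 more to hit its cap of 35 — 320 left.
J3 takes 5 more to reach its cap of 15 — 315 left.
J14: +55 to 70 (cap) — 260 left.
Give J17 50 more to hit its cap of 65 — 210 left.
J21 takes 35 more to reach its cap of 45 — 175 left.
Give J30 80 more to hit its cap of 80 — 95 left.
J13 takes 85 more to reach its cap of 100 — 10 left.
J1: +10 (room for 95) → 10. Pool exhausted.
Total = 12×45 + 11×80 + 19×35 + 15×70 + 18×15 + 13×65 + 10×100 + 8×10 = 5330.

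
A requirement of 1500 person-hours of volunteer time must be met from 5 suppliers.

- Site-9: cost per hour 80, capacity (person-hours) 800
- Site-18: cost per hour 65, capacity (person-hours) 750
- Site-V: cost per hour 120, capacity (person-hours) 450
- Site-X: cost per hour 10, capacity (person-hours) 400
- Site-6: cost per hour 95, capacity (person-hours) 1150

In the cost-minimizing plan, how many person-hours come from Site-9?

350

Cheapest first:
Site-X at 10: take all 400 person-hours → 1100 still needed.
Site-18 (65): use full 750 → 350 person-hours to go.
Take 350 from Site-9 at 80 to finish.
Site-6, Site-V: unused.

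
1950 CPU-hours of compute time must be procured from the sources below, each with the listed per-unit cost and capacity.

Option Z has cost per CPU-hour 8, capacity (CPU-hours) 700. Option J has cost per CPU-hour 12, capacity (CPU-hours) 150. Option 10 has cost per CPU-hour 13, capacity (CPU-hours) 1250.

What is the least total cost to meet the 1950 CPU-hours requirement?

21700

Use sources in increasing cost order.
Take 700 from Option Z at 8 → need 1250 more.
Take 150 from Option J at 12 → need 1100 more.
Option 10 at 13: take 1100 of its 1250 → requirement met.
Cost = 700×8 + 150×12 + 1100×13 = 21700.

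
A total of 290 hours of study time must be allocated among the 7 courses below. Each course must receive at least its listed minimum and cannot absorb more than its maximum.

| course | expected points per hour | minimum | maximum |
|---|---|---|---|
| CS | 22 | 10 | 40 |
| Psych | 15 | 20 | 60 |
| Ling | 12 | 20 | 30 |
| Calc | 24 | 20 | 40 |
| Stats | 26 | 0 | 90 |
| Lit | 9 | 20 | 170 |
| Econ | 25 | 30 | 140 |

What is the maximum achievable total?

6510

Meeting every minimum uses 10+20+20+20+0+20+30 = 120 hours, leaving 170.
Rank by expected points per hour: Stats 26 > Econ 25 > Calc 24 > CS 22 > Psych 15 > Ling 12 > Lit 9.
Stats takes 90 more to reach its cap of 90 ; 80 left.
Only 80 left; Econ takes them to reach 110.
Total = 22×10 + 15×20 + 12×20 + 24×20 + 26×90 + 9×20 + 25×110 = 6510.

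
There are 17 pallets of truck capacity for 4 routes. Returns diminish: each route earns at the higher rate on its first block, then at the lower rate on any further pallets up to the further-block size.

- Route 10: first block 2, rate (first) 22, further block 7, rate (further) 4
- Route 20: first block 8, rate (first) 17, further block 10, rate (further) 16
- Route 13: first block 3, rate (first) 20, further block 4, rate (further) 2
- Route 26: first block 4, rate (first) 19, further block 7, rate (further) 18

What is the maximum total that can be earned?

Treat each block as its own option and order by rate: Route 10/first 22 > Route 13/first 20 > Route 26/first 19 > Route 26/second 18 > Route 20/first 17 > Route 20/second 16 > Route 10/second 4 > Route 13/second 2.
Route 10/first (22): +2 ; 15 left.
Route 13 first at 20: fill all 3 ; 12 left.
Route 26/first (19): +4 ; 8 left.
Fill Route 26 second block (7 at 18) ; 1 left.
1 remain; put them into Route 20 first at 17.
Total = 22×2 + 20×3 + 19×4 + 18×7 + 17×1 = 323.

323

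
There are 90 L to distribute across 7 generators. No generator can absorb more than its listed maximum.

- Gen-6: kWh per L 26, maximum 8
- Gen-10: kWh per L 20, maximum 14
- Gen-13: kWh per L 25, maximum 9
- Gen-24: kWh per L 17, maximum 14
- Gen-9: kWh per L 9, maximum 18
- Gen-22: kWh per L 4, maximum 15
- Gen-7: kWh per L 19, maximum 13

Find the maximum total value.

Rank by kWh per L: Gen-6 26 > Gen-13 25 > Gen-10 20 > Gen-7 19 > Gen-24 17 > Gen-9 9 > Gen-22 4.
Gen-6 takes 8 to reach its cap of 8 → 82 left.
Give Gen-13 9 to hit its cap of 9 → 73 left.
Give Gen-10 14 to hit its cap of 14 → 59 left.
Gen-7 takes 13 to reach its cap of 13 → 46 left.
Gen-24 takes 14 to reach its cap of 14 → 32 left.
Gen-9: +18 to 18 (cap) → 14 left.
Gen-22: +14 (room for 15) → 14. Pool exhausted.
Total = 26×8 + 20×14 + 25×9 + 17×14 + 9×18 + 4×14 + 19×13 = 1416.

1416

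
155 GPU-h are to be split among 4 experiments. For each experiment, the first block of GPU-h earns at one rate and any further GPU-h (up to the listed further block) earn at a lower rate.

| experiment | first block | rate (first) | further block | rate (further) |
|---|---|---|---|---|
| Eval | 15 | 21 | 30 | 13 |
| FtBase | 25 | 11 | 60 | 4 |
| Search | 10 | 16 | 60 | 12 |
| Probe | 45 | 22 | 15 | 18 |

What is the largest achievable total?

2605

Treat each block as its own option and order by rate: Probe/first 22 > Eval/first 21 > Probe/second 18 > Search/first 16 > Eval/second 13 > Search/second 12 > FtBase/first 11 > FtBase/second 4.
Probe/first (22): +45 ; 110 left.
Eval/first (21): +15 ; 95 left.
Fill Probe second block (15 at 18) ; 80 left.
Search/first (16): +10 ; 70 left.
Fill Eval second block (30 at 13) ; 40 left.
Search/second: +40 of 60 at 12; pool empty.
Total = 22×45 + 21×15 + 18×15 + 16×10 + 13×30 + 12×40 = 2605.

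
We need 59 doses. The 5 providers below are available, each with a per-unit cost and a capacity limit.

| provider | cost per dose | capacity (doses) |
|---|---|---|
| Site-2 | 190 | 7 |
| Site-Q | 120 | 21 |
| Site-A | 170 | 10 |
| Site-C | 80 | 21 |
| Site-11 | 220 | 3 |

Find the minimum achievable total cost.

Cheapest first:
Site-C (80): use full 21 ; 38 doses to go.
Take 21 from Site-Q at 120 ; need 17 more.
Take 10 from Site-A at 170 ; need 7 more.
Site-2 at 190: take all 7 doses ; 0 still needed.
Site-11: unused.
Cost = 21×80 + 21×120 + 10×170 + 7×190 = 7230.

7230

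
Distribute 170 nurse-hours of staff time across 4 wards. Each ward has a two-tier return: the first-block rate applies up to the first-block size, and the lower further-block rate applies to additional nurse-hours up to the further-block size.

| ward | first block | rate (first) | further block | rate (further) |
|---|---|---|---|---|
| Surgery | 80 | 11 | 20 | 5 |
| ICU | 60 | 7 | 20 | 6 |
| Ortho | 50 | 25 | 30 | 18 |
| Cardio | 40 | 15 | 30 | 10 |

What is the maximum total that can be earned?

2940

Treat each block as its own option and order by rate: Ortho/first 25 > Ortho/second 18 > Cardio/first 15 > Surgery/first 11 > Cardio/second 10 > ICU/first 7 > ICU/second 6 > Surgery/second 5.
Ortho/first (25): +50 ; 120 left.
Ortho second at 18: fill all 30 ; 90 left.
Cardio/first (15): +40 ; 50 left.
Surgery/first: +50 of 80 at 11; pool empty.
Total = 25×50 + 18×30 + 15×40 + 11×50 = 2940.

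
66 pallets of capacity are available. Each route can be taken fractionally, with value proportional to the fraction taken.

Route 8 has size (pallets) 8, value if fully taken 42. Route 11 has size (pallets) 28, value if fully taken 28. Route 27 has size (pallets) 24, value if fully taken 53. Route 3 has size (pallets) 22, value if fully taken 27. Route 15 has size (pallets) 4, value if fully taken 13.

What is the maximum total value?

143

Best value per unit of size first: Route 8 42/8≈5.25, Route 15 13/4≈3.25, Route 27 53/24≈2.21, Route 3 27/22≈1.23, Route 11 28/28≈1.
Route 8: take in full, 8 pallets for value 42 → 58 left.
Take all of Route 15 (4 pallets, value 13) → 54 pallets left.
All 24 pallets of Route 27 fit (value 53) → 30 remain.
Route 3: take in full, 22 pallets for value 27 → 8 left.
Fill the last 8 pallets with part of Route 11: 8/28 of it earns 8.
Total value = 143.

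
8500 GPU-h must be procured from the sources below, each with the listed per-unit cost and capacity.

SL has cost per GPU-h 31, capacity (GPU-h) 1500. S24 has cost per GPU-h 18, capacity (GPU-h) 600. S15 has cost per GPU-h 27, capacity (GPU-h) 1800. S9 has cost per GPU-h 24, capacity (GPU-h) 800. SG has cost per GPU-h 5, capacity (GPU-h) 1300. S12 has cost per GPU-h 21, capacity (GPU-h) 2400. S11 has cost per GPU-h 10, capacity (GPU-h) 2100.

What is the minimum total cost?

143000

Fill from the cheapest source first.
SG at 5: take all 1300 GPU-h ; 7200 still needed.
S11 at 10: take all 2100 GPU-h ; 5100 still needed.
Take 600 from S24 at 18 ; need 4500 more.
Take 2400 from S12 at 21 ; need 2100 more.
S9 (24): use full 800 ; 1300 GPU-h to go.
S15 (27): take the remaining 1300 ; done.
SL: unused.
Cost = 1300×5 + 2100×10 + 600×18 + 2400×21 + 800×24 + 1300×27 = 143000.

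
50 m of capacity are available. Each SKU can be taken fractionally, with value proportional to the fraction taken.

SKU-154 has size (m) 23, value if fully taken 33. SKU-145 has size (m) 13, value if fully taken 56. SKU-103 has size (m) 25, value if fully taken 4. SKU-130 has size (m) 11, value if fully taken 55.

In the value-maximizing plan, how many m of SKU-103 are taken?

Rank by value-to-size ratio: SKU-130 55/11≈5, SKU-145 56/13≈4.31, SKU-154 33/23≈1.43, SKU-103 4/25≈0.16.
All 11 m of SKU-130 fit (value 55) — 39 remain.
SKU-145: take in full, 13 m for value 56 — 26 left.
All 23 m of SKU-154 fit (value 33) — 3 remain.
3 m left: a 3/25 share of SKU-103 gives 4×3/25 = 0.48.

3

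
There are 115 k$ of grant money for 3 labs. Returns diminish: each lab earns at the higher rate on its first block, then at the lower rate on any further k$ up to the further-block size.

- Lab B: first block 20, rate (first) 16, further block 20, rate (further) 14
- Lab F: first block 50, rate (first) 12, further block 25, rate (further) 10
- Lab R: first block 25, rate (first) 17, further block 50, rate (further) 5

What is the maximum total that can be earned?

1625

Treat each block as its own option and order by rate: Lab R/tier1 17 > Lab B/tier1 16 > Lab B/tier2 14 > Lab F/tier1 12 > Lab F/tier2 10 > Lab R/tier2 5.
Fill Lab R tier1 block (25 at 17) ; 90 left.
Lab B/tier1 (16): +20 ; 70 left.
Lab B tier2 at 14: fill all 20 ; 50 left.
Lab F tier1 at 12: fill all 50 ; 0 left.
Total = 17×25 + 16×20 + 14×20 + 12×50 = 1625.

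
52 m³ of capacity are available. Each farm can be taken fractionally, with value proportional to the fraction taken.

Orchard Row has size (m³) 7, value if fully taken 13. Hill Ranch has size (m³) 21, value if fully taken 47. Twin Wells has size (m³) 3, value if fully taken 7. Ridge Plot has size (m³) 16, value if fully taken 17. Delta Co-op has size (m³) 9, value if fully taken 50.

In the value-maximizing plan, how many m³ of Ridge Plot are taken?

12

Best value per unit of size first: Delta Co-op 50/9≈5.56, Twin Wells 7/3≈2.33, Hill Ranch 47/21≈2.24, Orchard Row 13/7≈1.86, Ridge Plot 17/16≈1.06.
Delta Co-op: take in full, 9 m³ for value 50 ; 43 left.
All 3 m³ of Twin Wells fit (value 7) ; 40 remain.
Take all of Hill Ranch (21 m³, value 47) ; 19 m³ left.
Take all of Orchard Row (7 m³, value 13) ; 12 m³ left.
Fill the last 12 m³ with part of Ridge Plot: 12/16 of it earns 12.75.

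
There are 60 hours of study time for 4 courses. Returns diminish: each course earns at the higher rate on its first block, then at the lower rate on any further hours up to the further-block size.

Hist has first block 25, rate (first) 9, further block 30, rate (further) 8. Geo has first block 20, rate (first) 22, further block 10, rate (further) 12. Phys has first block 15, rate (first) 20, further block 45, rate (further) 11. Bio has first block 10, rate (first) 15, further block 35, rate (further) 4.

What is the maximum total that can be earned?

Rank every tier by rate: Geo/first 22 > Phys/first 20 > Bio/first 15 > Geo/second 12 > Phys/second 11 > Hist/first 9 > Hist/second 8 > Bio/second 4.
Fill Geo first block (20 at 22) ; 40 left.
Phys first at 20: fill all 15 ; 25 left.
Bio/first (15): +10 ; 15 left.
Fill Geo second block (10 at 12) ; 5 left.
Phys second at 11: only 5 left, fill 5.
Total = 22×20 + 20×15 + 15×10 + 12×10 + 11×5 = 1065.

1065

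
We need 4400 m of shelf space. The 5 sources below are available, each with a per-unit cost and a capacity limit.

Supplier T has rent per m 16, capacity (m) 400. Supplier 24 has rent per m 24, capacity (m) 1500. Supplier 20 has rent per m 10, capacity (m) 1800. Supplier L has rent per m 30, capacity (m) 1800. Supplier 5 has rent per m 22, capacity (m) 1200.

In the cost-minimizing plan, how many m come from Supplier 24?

1000

Use sources in increasing cost order.
Supplier 20 (10): use full 1800 ; 2600 m to go.
Supplier T at 16: take all 400 m ; 2200 still needed.
Supplier 5 at 22: take all 1200 m ; 1000 still needed.
Supplier 24 at 24: take 1000 of its 1500 ; requirement met.
Supplier L: unused.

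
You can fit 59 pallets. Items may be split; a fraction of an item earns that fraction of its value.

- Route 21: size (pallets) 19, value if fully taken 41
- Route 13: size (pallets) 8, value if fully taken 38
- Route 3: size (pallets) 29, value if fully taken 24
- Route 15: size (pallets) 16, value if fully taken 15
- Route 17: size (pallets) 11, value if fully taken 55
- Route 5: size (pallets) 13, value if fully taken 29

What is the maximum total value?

Rank by value-to-size ratio: Route 17 55/11≈5, Route 13 38/8≈4.75, Route 5 29/13≈2.23, Route 21 41/19≈2.16, Route 15 15/16≈0.938, Route 3 24/29≈0.828.
Route 17: take in full, 11 pallets for value 55 → 48 left.
All 8 pallets of Route 13 fit (value 38) → 40 remain.
Take all of Route 5 (13 pallets, value 29) → 27 pallets left.
All 19 pallets of Route 21 fit (value 41) → 8 remain.
8 pallets left: a 8/16 share of Route 15 gives 15×8/16 = 7.5.
Total value = 170.5.

170.5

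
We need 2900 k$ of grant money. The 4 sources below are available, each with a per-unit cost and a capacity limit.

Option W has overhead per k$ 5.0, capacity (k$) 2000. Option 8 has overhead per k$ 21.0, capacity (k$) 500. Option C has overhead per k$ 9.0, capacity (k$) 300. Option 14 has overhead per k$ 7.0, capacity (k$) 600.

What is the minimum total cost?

Use sources in increasing cost order.
Option W (5.0): use full 2000 ; 900 k$ to go.
Take 600 from Option 14 at 7.0 ; need 300 more.
Take 300 from Option C at 9.0 ; need 0 more.
Option 8: unused.
Cost = 2000×5.0 + 600×7.0 + 300×9.0 = 16900.

16900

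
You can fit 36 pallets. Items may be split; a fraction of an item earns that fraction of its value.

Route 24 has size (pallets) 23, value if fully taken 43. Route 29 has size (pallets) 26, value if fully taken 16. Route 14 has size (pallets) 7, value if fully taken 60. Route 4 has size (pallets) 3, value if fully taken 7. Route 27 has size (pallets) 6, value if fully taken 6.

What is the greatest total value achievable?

Best value per unit of size first: Route 14 60/7≈8.57, Route 4 7/3≈2.33, Route 24 43/23≈1.87, Route 27 6/6≈1, Route 29 16/26≈0.615.
Route 14: take in full, 7 pallets for value 60 ; 29 left.
Take all of Route 4 (3 pallets, value 7) ; 26 pallets left.
All 23 pallets of Route 24 fit (value 43) ; 3 remain.
Fill the last 3 pallets with part of Route 27: 3/6 of it earns 3.
Total value = 113.

113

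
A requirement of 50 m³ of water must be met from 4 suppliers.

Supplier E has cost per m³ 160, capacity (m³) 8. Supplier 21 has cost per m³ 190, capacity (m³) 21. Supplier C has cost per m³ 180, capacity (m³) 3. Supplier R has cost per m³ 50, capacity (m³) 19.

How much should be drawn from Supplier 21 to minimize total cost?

20

Fill from the cheapest supplier first.
Supplier R (50): use full 19 — 31 m³ to go.
Take 8 from Supplier E at 160 — need 23 more.
Supplier C (180): use full 3 — 20 m³ to go.
Supplier 21 at 190: take 20 of its 21 — requirement met.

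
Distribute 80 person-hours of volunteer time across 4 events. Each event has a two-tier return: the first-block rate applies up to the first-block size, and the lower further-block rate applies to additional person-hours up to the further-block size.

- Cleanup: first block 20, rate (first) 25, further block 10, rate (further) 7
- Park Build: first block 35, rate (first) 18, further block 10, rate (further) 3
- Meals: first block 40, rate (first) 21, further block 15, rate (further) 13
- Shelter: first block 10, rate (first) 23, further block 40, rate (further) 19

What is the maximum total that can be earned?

1760

Rank every tier by rate: Cleanup/tier1 25 > Shelter/tier1 23 > Meals/tier1 21 > Shelter/tier2 19 > Park Build/tier1 18 > Meals/tier2 13 > Cleanup/tier2 7 > Park Build/tier2 3.
Fill Cleanup tier1 block (20 at 25) — 60 left.
Fill Shelter tier1 block (10 at 23) — 50 left.
Fill Meals tier1 block (40 at 21) — 10 left.
Shelter tier2 at 19: only 10 left, fill 10.
Total = 25×20 + 23×10 + 21×40 + 19×10 = 1760.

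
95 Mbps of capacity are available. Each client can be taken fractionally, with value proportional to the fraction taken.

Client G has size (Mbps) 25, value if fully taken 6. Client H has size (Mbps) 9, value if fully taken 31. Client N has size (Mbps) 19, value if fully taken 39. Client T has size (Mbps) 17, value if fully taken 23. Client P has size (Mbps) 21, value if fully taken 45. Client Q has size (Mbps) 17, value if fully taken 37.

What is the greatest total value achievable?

Best value per unit of size first: Client H 31/9≈3.44, Client Q 37/17≈2.18, Client P 45/21≈2.14, Client N 39/19≈2.05, Client T 23/17≈1.35, Client G 6/25≈0.24.
Take all of Client H (9 Mbps, value 31) — 86 Mbps left.
All 17 Mbps of Client Q fit (value 37) — 69 remain.
All 21 Mbps of Client P fit (value 45) — 48 remain.
Client N: take in full, 19 Mbps for value 39 — 29 left.
All 17 Mbps of Client T fit (value 23) — 12 remain.
Only 12 Mbps remain; take 12/25 of Client G for value 6×12/25 = 2.88.
Total value = 177.88.

177.88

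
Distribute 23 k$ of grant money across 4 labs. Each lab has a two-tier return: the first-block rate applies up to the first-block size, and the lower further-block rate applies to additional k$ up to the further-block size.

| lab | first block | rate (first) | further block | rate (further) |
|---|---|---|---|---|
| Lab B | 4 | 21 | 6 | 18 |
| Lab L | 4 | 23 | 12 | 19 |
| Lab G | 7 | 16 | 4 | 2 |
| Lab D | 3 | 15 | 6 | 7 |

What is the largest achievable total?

458

Rank every tier by rate: Lab L/tier1 23 > Lab B/tier1 21 > Lab L/tier2 19 > Lab B/tier2 18 > Lab G/tier1 16 > Lab D/tier1 15 > Lab D/tier2 7 > Lab G/tier2 2.
Lab L/tier1 (23): +4 — 19 left.
Fill Lab B tier1 block (4 at 21) — 15 left.
Lab L tier2 at 19: fill all 12 — 3 left.
Lab B tier2 at 18: only 3 left, fill 3.
Total = 23×4 + 21×4 + 19×12 + 18×3 = 458.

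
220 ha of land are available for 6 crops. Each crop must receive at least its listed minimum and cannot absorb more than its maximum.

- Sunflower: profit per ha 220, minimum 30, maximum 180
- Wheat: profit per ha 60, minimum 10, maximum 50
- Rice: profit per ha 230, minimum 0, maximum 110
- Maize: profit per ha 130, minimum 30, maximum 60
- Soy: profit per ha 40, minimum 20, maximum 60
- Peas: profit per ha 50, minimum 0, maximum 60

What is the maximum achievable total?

41600

Meeting every minimum uses 30+10+0+30+20+0 = 90 ha, leaving 130.
Highest profit per ha first: Rice 230 > Sunflower 220 > Maize 130 > Wheat 60 > Peas 50 > Soy 40.
Give Rice 110 more to hit its cap of 110 → 20 left.
Only 20 left; Sunflower takes them to reach 50.
Total = 220×50 + 60×10 + 230×110 + 130×30 + 40×20 = 41600.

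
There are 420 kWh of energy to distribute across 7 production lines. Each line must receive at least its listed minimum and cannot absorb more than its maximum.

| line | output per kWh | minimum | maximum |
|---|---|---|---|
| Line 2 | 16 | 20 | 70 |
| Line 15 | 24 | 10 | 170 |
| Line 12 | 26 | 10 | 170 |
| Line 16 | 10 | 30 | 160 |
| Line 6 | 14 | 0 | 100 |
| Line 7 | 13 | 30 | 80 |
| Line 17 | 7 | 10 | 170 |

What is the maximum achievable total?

Meeting every minimum uses 20+10+10+30+0+30+10 = 110 kWh, leaving 310.
Rank by output per kWh: Line 12 26 > Line 15 24 > Line 2 16 > Line 6 14 > Line 7 13 > Line 16 10 > Line 17 7.
Give Line 12 160 more to hit its cap of 170 → 150 left.
Only 150 left; Line 15 takes them to reach 160.
Total = 16×20 + 24×160 + 26×170 + 10×30 + 13×30 + 7×10 = 9340.

9340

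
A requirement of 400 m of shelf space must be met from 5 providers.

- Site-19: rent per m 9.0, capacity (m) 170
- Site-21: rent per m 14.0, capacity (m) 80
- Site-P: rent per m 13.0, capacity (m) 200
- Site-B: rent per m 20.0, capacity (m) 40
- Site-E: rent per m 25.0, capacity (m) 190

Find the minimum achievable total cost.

4550

Cheapest first:
Site-19 at 9.0: take all 170 m ; 230 still needed.
Site-P at 13.0: take all 200 m ; 30 still needed.
Take 30 from Site-21 at 14.0 to finish.
Site-B, Site-E: unused.
Cost = 170×9.0 + 200×13.0 + 30×14.0 = 4550.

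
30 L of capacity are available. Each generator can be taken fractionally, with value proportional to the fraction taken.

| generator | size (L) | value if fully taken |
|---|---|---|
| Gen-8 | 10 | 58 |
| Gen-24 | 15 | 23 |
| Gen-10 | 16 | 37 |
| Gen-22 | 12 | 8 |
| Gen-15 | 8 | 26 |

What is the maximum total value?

Rank by value-to-size ratio: Gen-8 58/10≈5.8, Gen-15 26/8≈3.25, Gen-10 37/16≈2.31, Gen-24 23/15≈1.53, Gen-22 8/12≈0.667.
Take all of Gen-8 (10 L, value 58) ; 20 L left.
Gen-15: take in full, 8 L for value 26 ; 12 left.
Fill the last 12 L with part of Gen-10: 12/16 of it earns 27.75.
Total value = 111.75.

111.75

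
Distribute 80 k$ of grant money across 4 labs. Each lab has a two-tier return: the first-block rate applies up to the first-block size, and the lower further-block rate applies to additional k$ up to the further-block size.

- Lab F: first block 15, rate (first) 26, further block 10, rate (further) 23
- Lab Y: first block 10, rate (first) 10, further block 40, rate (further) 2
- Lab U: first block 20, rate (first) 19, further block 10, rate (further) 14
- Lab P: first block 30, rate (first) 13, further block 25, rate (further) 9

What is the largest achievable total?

Rank every tier by rate: Lab F/tier1 26 > Lab F/tier2 23 > Lab U/tier1 19 > Lab U/tier2 14 > Lab P/tier1 13 > Lab Y/tier1 10 > Lab P/tier2 9 > Lab Y/tier2 2.
Lab F/tier1 (26): +15 ; 65 left.
Lab F/tier2 (23): +10 ; 55 left.
Fill Lab U tier1 block (20 at 19) ; 35 left.
Fill Lab U tier2 block (10 at 14) ; 25 left.
Lab P/tier1: +25 of 30 at 13; pool empty.
Total = 26×15 + 23×10 + 19×20 + 14×10 + 13×25 = 1465.

1465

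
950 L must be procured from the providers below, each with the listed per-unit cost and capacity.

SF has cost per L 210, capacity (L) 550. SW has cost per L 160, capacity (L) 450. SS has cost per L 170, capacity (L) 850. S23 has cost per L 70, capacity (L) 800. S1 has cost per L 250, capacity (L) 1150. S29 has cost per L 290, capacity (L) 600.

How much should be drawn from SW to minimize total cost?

150

Use providers in increasing cost order.
Take 800 from S23 at 70 ; need 150 more.
SW (160): take the remaining 150 ; done.
SS, SF, S1, S29: unused.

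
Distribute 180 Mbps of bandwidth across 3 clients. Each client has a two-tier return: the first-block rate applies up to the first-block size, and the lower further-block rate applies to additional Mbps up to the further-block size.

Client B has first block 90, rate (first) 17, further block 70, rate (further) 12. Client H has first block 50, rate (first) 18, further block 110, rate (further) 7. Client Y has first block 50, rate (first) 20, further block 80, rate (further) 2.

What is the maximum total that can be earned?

3260

Rank every tier by rate: Client Y/tier1 20 > Client H/tier1 18 > Client B/tier1 17 > Client B/tier2 12 > Client H/tier2 7 > Client Y/tier2 2.
Fill Client Y tier1 block (50 at 20) ; 130 left.
Client H/tier1 (18): +50 ; 80 left.
80 remain; put them into Client B tier1 at 17.
Total = 20×50 + 18×50 + 17×80 = 3260.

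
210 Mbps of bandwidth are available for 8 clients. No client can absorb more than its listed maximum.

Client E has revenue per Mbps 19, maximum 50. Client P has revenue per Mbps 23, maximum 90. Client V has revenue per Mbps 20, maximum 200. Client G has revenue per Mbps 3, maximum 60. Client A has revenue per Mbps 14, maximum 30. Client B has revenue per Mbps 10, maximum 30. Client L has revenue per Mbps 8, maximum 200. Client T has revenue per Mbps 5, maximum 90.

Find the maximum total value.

Order the clients by revenue per Mbps: Client P 23 > Client V 20 > Client E 19 > Client A 14 > Client B 10 > Client L 8 > Client T 5 > Client G 3.
Give Client P 90 to hit its cap of 90 ; 120 left.
Client V has room for 200 but only 120 remain, so it gets 120.
Total = 23×90 + 20×120 = 4470.

4470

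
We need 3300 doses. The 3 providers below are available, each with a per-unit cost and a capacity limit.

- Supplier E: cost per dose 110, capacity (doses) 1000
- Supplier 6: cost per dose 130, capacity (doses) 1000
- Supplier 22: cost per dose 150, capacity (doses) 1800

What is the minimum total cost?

Fill from the cheapest provider first.
Take 1000 from Supplier E at 110 → need 2300 more.
Supplier 6 at 130: take all 1000 doses → 1300 still needed.
Supplier 22 at 150: take 1300 of its 1800 → requirement met.
Cost = 1000×110 + 1000×130 + 1300×150 = 435000.

435000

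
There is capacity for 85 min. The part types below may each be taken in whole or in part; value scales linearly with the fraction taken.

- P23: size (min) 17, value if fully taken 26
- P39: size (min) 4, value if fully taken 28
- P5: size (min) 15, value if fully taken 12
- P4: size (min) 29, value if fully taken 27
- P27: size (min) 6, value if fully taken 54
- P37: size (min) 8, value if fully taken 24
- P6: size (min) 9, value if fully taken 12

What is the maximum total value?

Best value per unit of size first: P27 54/6≈9, P39 28/4≈7, P37 24/8≈3, P23 26/17≈1.53, P6 12/9≈1.33, P4 27/29≈0.931, P5 12/15≈0.8.
Take all of P27 (6 min, value 54) — 79 min left.
P39: take in full, 4 min for value 28 — 75 left.
All 8 min of P37 fit (value 24) — 67 remain.
P23: take in full, 17 min for value 26 — 50 left.
P6: take in full, 9 min for value 12 — 41 left.
All 29 min of P4 fit (value 27) — 12 remain.
Fill the last 12 min with part of P5: 12/15 of it earns 9.6.
Total value = 180.6.

180.6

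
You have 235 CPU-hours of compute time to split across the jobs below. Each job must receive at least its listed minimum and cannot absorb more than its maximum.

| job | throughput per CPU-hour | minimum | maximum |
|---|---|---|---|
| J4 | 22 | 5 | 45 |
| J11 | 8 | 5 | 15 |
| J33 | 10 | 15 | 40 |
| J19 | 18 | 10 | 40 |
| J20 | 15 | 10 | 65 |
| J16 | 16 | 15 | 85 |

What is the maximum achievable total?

3935

Meeting every minimum uses 5+5+15+10+10+15 = 60 CPU-hours, leaving 175.
Rank by throughput per CPU-hour: J4 22 > J19 18 > J16 16 > J20 15 > J33 10 > J11 8.
Give J4 40 more to hit its cap of 45 ; 135 left.
Give J19 30 more to hit its cap of 40 ; 105 left.
Give J16 70 more to hit its cap of 85 ; 35 left.
J20: +35 (room for 55) → 45. Pool exhausted.
Total = 22×45 + 8×5 + 10×15 + 18×40 + 15×45 + 16×85 = 3935.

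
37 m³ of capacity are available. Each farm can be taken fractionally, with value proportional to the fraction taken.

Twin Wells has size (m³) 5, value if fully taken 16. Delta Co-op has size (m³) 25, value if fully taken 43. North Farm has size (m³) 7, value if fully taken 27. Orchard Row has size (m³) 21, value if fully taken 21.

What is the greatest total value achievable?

86

Sort by value density: North Farm 27/7≈3.86, Twin Wells 16/5≈3.2, Delta Co-op 43/25≈1.72, Orchard Row 21/21≈1.
North Farm: take in full, 7 m³ for value 27 — 30 left.
Take all of Twin Wells (5 m³, value 16) — 25 m³ left.
All 25 m³ of Delta Co-op fit (value 43) — 0 remain.
Total value = 86.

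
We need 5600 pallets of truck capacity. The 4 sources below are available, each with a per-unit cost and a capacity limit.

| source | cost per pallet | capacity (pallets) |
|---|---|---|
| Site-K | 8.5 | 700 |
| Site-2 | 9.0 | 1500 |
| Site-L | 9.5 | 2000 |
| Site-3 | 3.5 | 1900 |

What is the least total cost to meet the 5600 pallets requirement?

40350

Fill from the cheapest source first.
Take 1900 from Site-3 at 3.5 → need 3700 more.
Take 700 from Site-K at 8.5 → need 3000 more.
Site-2 (9.0): use full 1500 → 1500 pallets to go.
Site-L (9.5): take the remaining 1500 → done.
Cost = 1900×3.5 + 700×8.5 + 1500×9.0 + 1500×9.5 = 40350.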